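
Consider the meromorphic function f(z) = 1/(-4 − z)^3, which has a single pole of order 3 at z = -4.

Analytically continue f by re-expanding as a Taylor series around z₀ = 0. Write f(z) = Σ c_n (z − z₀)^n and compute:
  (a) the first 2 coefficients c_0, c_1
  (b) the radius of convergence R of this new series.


Let w = z − z₀, so z = z₀ + w.
Then -4 − z = -4 − (z₀ + w) = (-4 − z₀) − w = -4 − w.
f(z) = 1/(-4 − w)^3 = (1/(-4)^3) · (1 − w/(-4))^{−3}.
By the binomial series (1−u)^{−3} = Σ_{n≥0} C(n+2, 2) u^n for |u|<1, with u = w/(-4):
  c_n = C(n+2, 2) / (-4)^(n+3).
  c_0 = 1/(-4)^3 = -1/64.
  c_1 = 3/(-4)^4 = 3/256.
The series is valid for |w/d| < 1, i.e. |z − z₀| < |d|.
Radius of convergence: R = |-4 − z₀| = |-4| = 4 (distance from z₀ to the singularity z = -4).

c_0 = -1/64, c_1 = 3/256; R = 4.


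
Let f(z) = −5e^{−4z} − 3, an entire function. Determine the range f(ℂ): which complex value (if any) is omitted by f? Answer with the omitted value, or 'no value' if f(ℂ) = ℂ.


Little Picard bounds the complement of f(ℂ) to at most one point.
e^{−4z} is never zero on ℂ, so -5·e^{−4z} takes every value in ℂ ∖ {0}. Adding -3 shifts the range to ℂ ∖ {-3}. Thus f omits exactly the value -3.

Omitted value: -3.


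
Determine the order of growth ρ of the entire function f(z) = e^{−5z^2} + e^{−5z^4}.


Each summand is entire of order 2 and 4 respectively (as in the single-exponential case). The order of a sum is at most the max of the orders, so ρ ≤ 4. For the lower bound: on |z|=r choose arg z so that -5z^4 is real positive; then |e^{-5z^4}| = e^{5r^4} while |e^{-5z^2}| ≤ e^{5r^2} = o(e^{5r^4}). So |f| ≥ e^{5r^4}(1 − o(1)) and ρ ≥ 4. Hence ρ = max(2, 4) = 4.
Therefore ρ = 4.

Order ρ = 4.


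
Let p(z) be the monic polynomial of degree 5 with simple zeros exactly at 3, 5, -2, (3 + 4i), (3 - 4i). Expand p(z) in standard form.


The polynomial is p(z) = ∏_{α ∈ S} (z − α), where S = {3, 5, -2, (3 + 4i), (3 - 4i)}.
Expanding the product yields: p(z) = z^5 -12·z^4 + 60·z^3 -114·z^2 -205·z + 750.
Note conjugate pairs combine to real quadratics: (z − (3+4i))(z − (3−4i)) = z² − 6z + 25.
The resulting polynomial has degree 5 and real coefficients as required.

p(z) = z^5 -12·z^4 + 60·z^3 -114·z^2 -205·z + 750.


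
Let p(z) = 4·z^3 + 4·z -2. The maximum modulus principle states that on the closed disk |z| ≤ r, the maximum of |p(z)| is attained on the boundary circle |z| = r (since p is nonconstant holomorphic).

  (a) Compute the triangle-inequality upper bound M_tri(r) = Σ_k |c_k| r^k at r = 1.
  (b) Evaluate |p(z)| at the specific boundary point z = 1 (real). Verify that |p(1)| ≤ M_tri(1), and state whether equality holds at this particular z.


Coefficients: c_0 = -2, c_1 = 4, c_2 = 0, c_3 = 4. Radius r = 1.
Part (a). Triangle bound: M_tri(r) = Σ_k |c_k| r^k
  = |-2|·1^0 + |4|·1^1 + |0|·1^2 + |4|·1^3
  = 2 + 4 + 0 + 4 = 10.
This bounds M(r) := max_{|z|=r} |p(z)| from above; equality holds iff all terms c_k z^k can be made to align in phase at a single z on |z|=r.
Part (b). At z = 1 (real, on the circle |z| = r):
  p(1) = (-2)·1^0 + (4)·1^1 + (0)·1^2 + (4)·1^3 = 6.
  |p(1)| = 6.
Check: |p(1)| = 6 ≤ 10 = M_tri(1). ✓ Equality does not hold at z = 1 (the coefficients have mixed signs, so the terms do not all align in phase there).

M_tri(1) = 10; |p(1)| = 6; equality at z=1: no.


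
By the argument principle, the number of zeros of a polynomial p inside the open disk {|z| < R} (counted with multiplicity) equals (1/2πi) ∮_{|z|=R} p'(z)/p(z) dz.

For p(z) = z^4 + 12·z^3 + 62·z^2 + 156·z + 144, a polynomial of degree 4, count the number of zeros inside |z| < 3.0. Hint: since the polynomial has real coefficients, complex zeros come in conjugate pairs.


The zeros of p are: -4, (-3 + 3i), (-3 - 3i), -2.
Their magnitudes are: 4, 4.243, 4.243, 2.
Zeros with |z| < R = 3.0: -2.
Count = 1.
By the argument principle, (1/2πi) ∮_{|z|=R} p'(z)/p(z) dz equals exactly this count.

Number of zeros inside |z| < 3.0: 1.


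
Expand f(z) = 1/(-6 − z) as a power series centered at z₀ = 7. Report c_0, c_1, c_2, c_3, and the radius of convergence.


Let w = z − z₀, so z = z₀ + w.
Then -6 − z = -6 − (z₀ + w) = (-6 − z₀) − w = -13 − w.
f(z) = 1/(-13 − w) = (1/(-13)) · 1/(1 − w/(-13)) = Σ_{n≥0} w^n / (-13)^(n+1).
So c_n = 1/(-13)^(n+1):
  c_0 = 1/(-13)^1 = -1/13.
  c_1 = 1/(-13)^2 = 1/169.
  c_2 = 1/(-13)^3 = -1/2197.
  c_3 = 1/(-13)^4 = 1/28561.
The series is valid for |w/d| < 1, i.e. |z − z₀| < |d|.
Radius of convergence: R = |-6 − z₀| = |-13| = 13 (distance from z₀ to the singularity z = -6).

c_0 = -1/13, c_1 = 1/169, c_2 = -1/2197, c_3 = 1/28561; R = 13.


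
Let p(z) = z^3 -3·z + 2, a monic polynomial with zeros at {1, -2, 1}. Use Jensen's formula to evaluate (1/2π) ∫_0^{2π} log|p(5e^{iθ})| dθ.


Zeros: -2, 1, 1; r = 5.
Inside |z| < r: -2, 1, 1. Outside (|z| ≥ r): ∅.
p(0) = 2, so log|p(0)| = log(2) = 0.6931.
Apply Jensen: I(r) = log|p(0)| + Σ_k log(r/|z_k|), summed over zeros inside |z| < r.
  log(r/|z_k|) for z_k = 1: log(5/1) = 1.6094
  log(r/|z_k|) for z_k = -2: log(5/2) = 0.9163
  log(r/|z_k|) for z_k = 1: log(5/1) = 1.6094
Sum over inside zeros: 4.1352.
I(r) = log|p(0)| + (inside sum) = 0.6931 + 4.1352 = 4.8283.
Closed form (all zeros inside, monic): I(r) = n·log(r) = 3·log(5) = 4.8283. ✓

I(r) ≈ 4.8283.


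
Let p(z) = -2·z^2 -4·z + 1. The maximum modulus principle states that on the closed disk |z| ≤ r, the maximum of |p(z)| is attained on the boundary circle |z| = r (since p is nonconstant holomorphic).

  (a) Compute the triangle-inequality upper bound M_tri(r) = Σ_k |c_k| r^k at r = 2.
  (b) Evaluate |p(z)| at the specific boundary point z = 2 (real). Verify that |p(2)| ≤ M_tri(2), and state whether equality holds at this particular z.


Coefficients: c_0 = 1, c_1 = -4, c_2 = -2. Radius r = 2.
Part (a). Triangle bound: M_tri(r) = Σ_k |c_k| r^k
  = |1|·2^0 + |-4|·2^1 + |-2|·2^2
  = 1 + 8 + 8 = 17.
This bounds M(r) := max_{|z|=r} |p(z)| from above; equality holds iff all terms c_k z^k can be made to align in phase at a single z on |z|=r.
Part (b). At z = 2 (real, on the circle |z| = r):
  p(2) = (1)·2^0 + (-4)·2^1 + (-2)·2^2 = -15.
  |p(2)| = 15.
Check: |p(2)| = 15 ≤ 17 = M_tri(2). ✓ Equality does not hold at z = 2 (the coefficients have mixed signs, so the terms do not all align in phase there).

M_tri(2) = 17; |p(2)| = 15; equality at z=2: no.


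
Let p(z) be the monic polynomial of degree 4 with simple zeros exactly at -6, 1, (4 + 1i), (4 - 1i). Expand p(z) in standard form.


The polynomial is p(z) = ∏_{α ∈ S} (z − α), where S = {-6, 1, (4 + 1i), (4 - 1i)}.
Expanding the product yields: p(z) = z^4 -3·z^3 -29·z^2 + 133·z -102.
Note conjugate pairs combine to real quadratics: (z − (4+1i))(z − (4−1i)) = z² − 8z + 17.
The resulting polynomial has degree 4 and real coefficients as required.

p(z) = z^4 -3·z^3 -29·z^2 + 133·z -102.


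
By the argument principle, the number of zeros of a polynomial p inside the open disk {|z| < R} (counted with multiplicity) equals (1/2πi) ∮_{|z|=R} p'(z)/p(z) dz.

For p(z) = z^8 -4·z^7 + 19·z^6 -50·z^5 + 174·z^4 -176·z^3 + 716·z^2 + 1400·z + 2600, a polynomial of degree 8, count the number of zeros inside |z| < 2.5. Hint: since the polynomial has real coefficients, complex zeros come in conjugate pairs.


The zeros of p are: (1 + 3i), (1 - 3i), (-1 + 3i), (-1 - 3i), (-1 + 1i), (-1 - 1i), (3 + 2i), (3 - 2i).
Their magnitudes are: 3.162, 3.162, 3.162, 3.162, 1.414, 1.414, 3.606, 3.606.
Zeros with |z| < R = 2.5: (-1 + 1i), (-1 - 1i).
Count = 2.
By the argument principle, (1/2πi) ∮_{|z|=R} p'(z)/p(z) dz equals exactly this count.

Number of zeros inside |z| < 2.5: 2.


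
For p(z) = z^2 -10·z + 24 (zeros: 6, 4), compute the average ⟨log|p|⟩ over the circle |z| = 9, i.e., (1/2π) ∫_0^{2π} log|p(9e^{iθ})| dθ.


Zeros: 4, 6; r = 9.
Inside |z| < r: 4, 6. Outside (|z| ≥ r): ∅.
p(0) = 24, so log|p(0)| = log(24) = 3.1781.
Apply Jensen: I(r) = log|p(0)| + Σ_k log(r/|z_k|), summed over zeros inside |z| < r.
  log(r/|z_k|) for z_k = 6: log(9/6) = 0.4055
  log(r/|z_k|) for z_k = 4: log(9/4) = 0.8109
Sum over inside zeros: 1.2164.
I(r) = log|p(0)| + (inside sum) = 3.1781 + 1.2164 = 4.3944.
Closed form (all zeros inside, monic): I(r) = n·log(r) = 2·log(9) = 4.3944. ✓

I(r) ≈ 4.3944.


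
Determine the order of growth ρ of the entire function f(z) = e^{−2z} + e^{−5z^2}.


Each summand is entire of order 1 and 2 respectively (as in the single-exponential case). The order of a sum is at most the max of the orders, so ρ ≤ 2. For the lower bound: on |z|=r choose arg z so that -5z^2 is real positive; then |e^{-5z^2}| = e^{5r^2} while |e^{-2z}| ≤ e^{2r^1} = o(e^{5r^2}). So |f| ≥ e^{5r^2}(1 − o(1)) and ρ ≥ 2. Hence ρ = max(1, 2) = 2.
Therefore ρ = 2.

Order ρ = 2.


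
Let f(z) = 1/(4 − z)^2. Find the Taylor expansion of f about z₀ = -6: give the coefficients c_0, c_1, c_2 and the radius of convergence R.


Let w = z − z₀, so z = z₀ + w.
Then 4 − z = 4 − (z₀ + w) = (4 − z₀) − w = 10 − w.
f(z) = 1/(10 − w)^2 = (1/(10)^2) · (1 − w/(10))^{−2}.
By the binomial series (1−u)^{−2} = Σ_{n≥0} C(n+1, 1) u^n for |u|<1, with u = w/(10):
  c_n = C(n+1, 1) / (10)^(n+2).
  c_0 = 1/(10)^2 = 1/100.
  c_1 = 2/(10)^3 = 1/500.
  c_2 = 3/(10)^4 = 3/10000.
The series is valid for |w/d| < 1, i.e. |z − z₀| < |d|.
Radius of convergence: R = |4 − z₀| = |10| = 10 (distance from z₀ to the singularity z = 4).

c_0 = 1/100, c_1 = 1/500, c_2 = 3/10000; R = 10.


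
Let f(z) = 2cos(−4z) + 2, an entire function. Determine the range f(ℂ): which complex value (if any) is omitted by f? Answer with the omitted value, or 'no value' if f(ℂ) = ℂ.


Little Picard bounds the complement of f(ℂ) to at most one point.
cos is entire and surjective onto ℂ: for every w ∈ ℂ, cos(ζ) = w has a solution ζ ∈ ℂ (e.g., via the complex inverse arccos). With ζ = −4z this gives z = ζ/(-4). Then 2·cos(−4z) takes every value in 2·ℂ = ℂ, and adding 2 is a bijection of ℂ. So f is surjective and omits no value. (Note: only on the real line is cos bounded by [−1, 1].)

Omitted value: no value.


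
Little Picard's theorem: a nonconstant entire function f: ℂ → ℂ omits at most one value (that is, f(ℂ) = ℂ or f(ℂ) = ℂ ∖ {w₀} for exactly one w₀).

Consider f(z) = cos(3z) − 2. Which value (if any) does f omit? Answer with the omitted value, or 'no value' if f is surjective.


Little Picard bounds the complement of f(ℂ) to at most one point.
cos is entire and surjective onto ℂ: for every w ∈ ℂ, cos(ζ) = w has a solution ζ ∈ ℂ (e.g., via the complex inverse arccos). With ζ = 3z this gives z = ζ/(3). Then 1·cos(3z) takes every value in 1·ℂ = ℂ, and adding -2 is a bijection of ℂ. So f is surjective and omits no value. (Note: only on the real line is cos bounded by [−1, 1].)

Omitted value: no value.


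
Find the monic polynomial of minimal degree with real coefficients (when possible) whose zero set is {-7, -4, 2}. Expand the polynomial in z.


The polynomial is p(z) = ∏_{α ∈ S} (z − α), where S = {-7, -4, 2}.
Expanding the product yields: p(z) = z^3 + 9·z^2 + 6·z -56.
The resulting polynomial has degree 3 and real coefficients as required.

p(z) = z^3 + 9·z^2 + 6·z -56.


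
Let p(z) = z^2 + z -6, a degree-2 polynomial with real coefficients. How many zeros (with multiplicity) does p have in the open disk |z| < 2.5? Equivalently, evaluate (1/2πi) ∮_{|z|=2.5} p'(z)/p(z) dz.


The zeros of p are: 2, -3.
Their magnitudes are: 2, 3.
Zeros with |z| < R = 2.5: 2.
Count = 1.
By the argument principle, (1/2πi) ∮_{|z|=R} p'(z)/p(z) dz equals exactly this count.

Number of zeros inside |z| < 2.5: 1.


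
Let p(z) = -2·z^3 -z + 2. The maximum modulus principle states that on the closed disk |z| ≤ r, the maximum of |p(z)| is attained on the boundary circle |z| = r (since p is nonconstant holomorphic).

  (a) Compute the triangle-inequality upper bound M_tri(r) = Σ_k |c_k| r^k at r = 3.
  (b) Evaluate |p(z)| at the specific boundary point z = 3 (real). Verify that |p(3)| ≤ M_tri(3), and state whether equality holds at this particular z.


Coefficients: c_0 = 2, c_1 = -1, c_2 = 0, c_3 = -2. Radius r = 3.
Part (a). Triangle bound: M_tri(r) = Σ_k |c_k| r^k
  = |2|·3^0 + |-1|·3^1 + |0|·3^2 + |-2|·3^3
  = 2 + 3 + 0 + 54 = 59.
This bounds M(r) := max_{|z|=r} |p(z)| from above; equality holds iff all terms c_k z^k can be made to align in phase at a single z on |z|=r.
Part (b). At z = 3 (real, on the circle |z| = r):
  p(3) = (2)·3^0 + (-1)·3^1 + (0)·3^2 + (-2)·3^3 = -55.
  |p(3)| = 55.
Check: |p(3)| = 55 ≤ 59 = M_tri(3). ✓ Equality does not hold at z = 3 (the coefficients have mixed signs, so the terms do not all align in phase there).

M_tri(3) = 59; |p(3)| = 55; equality at z=3: no.


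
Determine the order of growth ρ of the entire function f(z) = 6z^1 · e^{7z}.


M(r) = max_{|z|=r} |6|·|z|^1·|e^{7z}| = 6·r^1 · e^{7r^1} (the factors attain their maxima compatibly on |z|=r). Then log M(r) = log 6 + 1·log r + 7r^1, dominated by the last term, so log log M(r) ~ 1·log r. The polynomial factor 6z^1 contributes only a log r term and does not affect the order. ρ = 1.
Therefore ρ = 1.

Order ρ = 1.


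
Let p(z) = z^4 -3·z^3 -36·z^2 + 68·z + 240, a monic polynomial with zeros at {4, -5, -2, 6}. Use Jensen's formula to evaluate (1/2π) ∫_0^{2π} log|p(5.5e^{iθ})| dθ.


Zeros: -5, -2, 4, 6; r = 5.5.
Inside |z| < r: -5, -2, 4. Outside (|z| ≥ r): 6.
p(0) = 240, so log|p(0)| = log(240) = 5.4806.
Apply Jensen: I(r) = log|p(0)| + Σ_k log(r/|z_k|), summed over zeros inside |z| < r.
  log(r/|z_k|) for z_k = 4: log(5.5/4) = 0.3185
  log(r/|z_k|) for z_k = -5: log(5.5/5) = 0.0953
  log(r/|z_k|) for z_k = -2: log(5.5/2) = 1.0116
  Outside zeros (6) contribute nothing to the Jensen sum.
Sum over inside zeros: 1.4254.
I(r) = log|p(0)| + (inside sum) = 5.4806 + 1.4254 = 6.9060.
Note: since some zeros are outside |z| ≤ r, the simplified n·log(r) form does NOT apply — only the inside zeros contribute.

I(r) ≈ 6.9060.


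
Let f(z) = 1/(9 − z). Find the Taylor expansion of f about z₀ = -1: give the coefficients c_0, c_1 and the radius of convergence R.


Let w = z − z₀, so z = z₀ + w.
Then 9 − z = 9 − (z₀ + w) = (9 − z₀) − w = 10 − w.
f(z) = 1/(10 − w) = (1/(10)) · 1/(1 − w/(10)) = Σ_{n≥0} w^n / (10)^(n+1).
So c_n = 1/(10)^(n+1):
  c_0 = 1/(10)^1 = 1/10.
  c_1 = 1/(10)^2 = 1/100.
The series is valid for |w/d| < 1, i.e. |z − z₀| < |d|.
Radius of convergence: R = |9 − z₀| = |10| = 10 (distance from z₀ to the singularity z = 9).

c_0 = 1/10, c_1 = 1/100; R = 10.


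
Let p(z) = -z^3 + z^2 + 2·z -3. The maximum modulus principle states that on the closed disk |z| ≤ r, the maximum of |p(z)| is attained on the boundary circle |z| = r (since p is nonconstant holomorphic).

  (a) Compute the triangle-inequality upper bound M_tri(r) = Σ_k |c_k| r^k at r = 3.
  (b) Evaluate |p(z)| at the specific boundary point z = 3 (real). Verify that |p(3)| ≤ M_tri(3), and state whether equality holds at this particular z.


Coefficients: c_0 = -3, c_1 = 2, c_2 = 1, c_3 = -1. Radius r = 3.
Part (a). Triangle bound: M_tri(r) = Σ_k |c_k| r^k
  = |-3|·3^0 + |2|·3^1 + |1|·3^2 + |-1|·3^3
  = 3 + 6 + 9 + 27 = 45.
This bounds M(r) := max_{|z|=r} |p(z)| from above; equality holds iff all terms c_k z^k can be made to align in phase at a single z on |z|=r.
Part (b). At z = 3 (real, on the circle |z| = r):
  p(3) = (-3)·3^0 + (2)·3^1 + (1)·3^2 + (-1)·3^3 = -15.
  |p(3)| = 15.
Check: |p(3)| = 15 ≤ 45 = M_tri(3). ✓ Equality does not hold at z = 3 (the coefficients have mixed signs, so the terms do not all align in phase there).

M_tri(3) = 45; |p(3)| = 15; equality at z=3: no.


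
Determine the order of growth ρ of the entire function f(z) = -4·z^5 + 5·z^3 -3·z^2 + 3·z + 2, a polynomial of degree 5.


|f(z)| ≤ Σ|c_k|·r^k = O(r^5) as r → ∞. Polynomial growth is O(e^{r^ε}) for every ε > 0 (since r^5/e^{r^ε} → 0), so ρ ≤ ε for all ε > 0, i.e. ρ = 0. Every nonconstant polynomial has order 0.
Therefore ρ = 0.

Order ρ = 0.


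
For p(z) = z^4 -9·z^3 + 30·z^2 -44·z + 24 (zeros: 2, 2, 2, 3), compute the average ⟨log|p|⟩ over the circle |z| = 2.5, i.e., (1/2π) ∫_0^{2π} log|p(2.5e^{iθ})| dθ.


Zeros: 2, 2, 2, 3; r = 2.5.
Inside |z| < r: 2, 2, 2. Outside (|z| ≥ r): 3.
p(0) = 24, so log|p(0)| = log(24) = 3.1781.
Apply Jensen: I(r) = log|p(0)| + Σ_k log(r/|z_k|), summed over zeros inside |z| < r.
  log(r/|z_k|) for z_k = 2: log(2.5/2) = 0.2231
  log(r/|z_k|) for z_k = 2: log(2.5/2) = 0.2231
  log(r/|z_k|) for z_k = 2: log(2.5/2) = 0.2231
  Outside zeros (3) contribute nothing to the Jensen sum.
Sum over inside zeros: 0.6694.
I(r) = log|p(0)| + (inside sum) = 3.1781 + 0.6694 = 3.8475.
Note: since some zeros are outside |z| ≤ r, the simplified n·log(r) form does NOT apply — only the inside zeros contribute.

I(r) ≈ 3.8475.


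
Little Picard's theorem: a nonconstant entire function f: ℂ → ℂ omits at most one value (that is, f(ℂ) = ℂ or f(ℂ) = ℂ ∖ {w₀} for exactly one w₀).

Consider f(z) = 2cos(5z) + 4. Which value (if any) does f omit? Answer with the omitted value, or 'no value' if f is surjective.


Little Picard bounds the complement of f(ℂ) to at most one point.
cos is entire and surjective onto ℂ: for every w ∈ ℂ, cos(ζ) = w has a solution ζ ∈ ℂ (e.g., via the complex inverse arccos). With ζ = 5z this gives z = ζ/(5). Then 2·cos(5z) takes every value in 2·ℂ = ℂ, and adding 4 is a bijection of ℂ. So f is surjective and omits no value. (Note: only on the real line is cos bounded by [−1, 1].)

Omitted value: no value.


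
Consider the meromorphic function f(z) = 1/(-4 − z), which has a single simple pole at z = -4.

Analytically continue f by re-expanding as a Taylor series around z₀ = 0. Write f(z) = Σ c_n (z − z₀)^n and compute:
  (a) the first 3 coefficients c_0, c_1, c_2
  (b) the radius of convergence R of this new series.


Let w = z − z₀, so z = z₀ + w.
Then -4 − z = -4 − (z₀ + w) = (-4 − z₀) − w = -4 − w.
f(z) = 1/(-4 − w) = (1/(-4)) · 1/(1 − w/(-4)) = Σ_{n≥0} w^n / (-4)^(n+1).
So c_n = 1/(-4)^(n+1):
  c_0 = 1/(-4)^1 = -1/4.
  c_1 = 1/(-4)^2 = 1/16.
  c_2 = 1/(-4)^3 = -1/64.
The series is valid for |w/d| < 1, i.e. |z − z₀| < |d|.
Radius of convergence: R = |-4 − z₀| = |-4| = 4 (distance from z₀ to the singularity z = -4).

c_0 = -1/4, c_1 = 1/16, c_2 = -1/64; R = 4.


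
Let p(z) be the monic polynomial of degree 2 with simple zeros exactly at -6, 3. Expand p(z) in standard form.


The polynomial is p(z) = ∏_{α ∈ S} (z − α), where S = {-6, 3}.
Expanding the product yields: p(z) = z^2 + 3·z -18.
The resulting polynomial has degree 2 and real coefficients as required.

p(z) = z^2 + 3·z -18.


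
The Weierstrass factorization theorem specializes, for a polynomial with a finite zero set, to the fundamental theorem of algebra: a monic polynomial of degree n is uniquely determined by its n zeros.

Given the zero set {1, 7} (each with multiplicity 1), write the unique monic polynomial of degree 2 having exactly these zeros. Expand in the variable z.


The polynomial is p(z) = ∏_{α ∈ S} (z − α), where S = {1, 7}.
Expanding the product yields: p(z) = z^2 -8·z + 7.
The resulting polynomial has degree 2 and real coefficients as required.

p(z) = z^2 -8·z + 7.


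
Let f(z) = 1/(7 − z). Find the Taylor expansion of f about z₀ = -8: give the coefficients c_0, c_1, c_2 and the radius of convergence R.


Let w = z − z₀, so z = z₀ + w.
Then 7 − z = 7 − (z₀ + w) = (7 − z₀) − w = 15 − w.
f(z) = 1/(15 − w) = (1/(15)) · 1/(1 − w/(15)) = Σ_{n≥0} w^n / (15)^(n+1).
So c_n = 1/(15)^(n+1):
  c_0 = 1/(15)^1 = 1/15.
  c_1 = 1/(15)^2 = 1/225.
  c_2 = 1/(15)^3 = 1/3375.
The series is valid for |w/d| < 1, i.e. |z − z₀| < |d|.
Radius of convergence: R = |7 − z₀| = |15| = 15 (distance from z₀ to the singularity z = 7).

c_0 = 1/15, c_1 = 1/225, c_2 = 1/3375; R = 15.


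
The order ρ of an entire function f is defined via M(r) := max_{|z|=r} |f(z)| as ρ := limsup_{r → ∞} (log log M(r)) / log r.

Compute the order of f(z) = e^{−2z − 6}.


|e^{−2z − 6}| = e^{Re(-2·z) + -6} ≤ e^{2|z|^1 + -6} = e^{2r^1 + -6} on |z| = r, so ρ ≤ 1. Choosing z on |z|=r so that -2·z is real positive (always possible by picking arg z appropriately) gives |f(z)| = e^{2r^1 + -6}, matching the bound. The additive constant -6 does not affect log log M(r) ~ 1·log r. Hence ρ = 1.
Therefore ρ = 1.

Order ρ = 1.


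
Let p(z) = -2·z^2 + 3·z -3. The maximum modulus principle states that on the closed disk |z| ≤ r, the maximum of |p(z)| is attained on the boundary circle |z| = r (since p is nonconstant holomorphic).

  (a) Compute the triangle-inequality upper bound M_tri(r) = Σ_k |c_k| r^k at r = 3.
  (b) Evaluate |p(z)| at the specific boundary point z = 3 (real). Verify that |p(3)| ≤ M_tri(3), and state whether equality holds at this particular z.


Coefficients: c_0 = -3, c_1 = 3, c_2 = -2. Radius r = 3.
Part (a). Triangle bound: M_tri(r) = Σ_k |c_k| r^k
  = |-3|·3^0 + |3|·3^1 + |-2|·3^2
  = 3 + 9 + 18 = 30.
This bounds M(r) := max_{|z|=r} |p(z)| from above; equality holds iff all terms c_k z^k can be made to align in phase at a single z on |z|=r.
Part (b). At z = 3 (real, on the circle |z| = r):
  p(3) = (-3)·3^0 + (3)·3^1 + (-2)·3^2 = -12.
  |p(3)| = 12.
Check: |p(3)| = 12 ≤ 30 = M_tri(3). ✓ Equality does not hold at z = 3 (the coefficients have mixed signs, so the terms do not all align in phase there).

M_tri(3) = 30; |p(3)| = 12; equality at z=3: no.


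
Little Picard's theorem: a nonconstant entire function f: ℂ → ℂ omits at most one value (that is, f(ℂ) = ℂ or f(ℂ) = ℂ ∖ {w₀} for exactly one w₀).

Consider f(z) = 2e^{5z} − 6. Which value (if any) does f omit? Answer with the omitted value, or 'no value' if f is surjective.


Little Picard bounds the complement of f(ℂ) to at most one point.
e^{5z} is never zero on ℂ, so 2·e^{5z} takes every value in ℂ ∖ {0}. Adding -6 shifts the range to ℂ ∖ {-6}. Thus f omits exactly the value -6.

Omitted value: -6.


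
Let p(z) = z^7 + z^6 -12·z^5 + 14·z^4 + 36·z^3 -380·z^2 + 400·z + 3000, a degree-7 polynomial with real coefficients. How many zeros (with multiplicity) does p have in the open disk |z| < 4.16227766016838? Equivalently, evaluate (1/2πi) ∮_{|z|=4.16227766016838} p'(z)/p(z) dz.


The zeros of p are: -3, (3 + 1i), (3 - 1i), (-3 + 1i), (-3 - 1i), (1 + 3i), (1 - 3i).
Their magnitudes are: 3, 3.162, 3.162, 3.162, 3.162, 3.162, 3.162.
Zeros with |z| < R = 4.16227766016838: -3, (3 + 1i), (3 - 1i), (-3 + 1i), (-3 - 1i), (1 + 3i), (1 - 3i).
Count = 7.
By the argument principle, (1/2πi) ∮_{|z|=R} p'(z)/p(z) dz equals exactly this count.

Number of zeros inside |z| < 4.16227766016838: 7.


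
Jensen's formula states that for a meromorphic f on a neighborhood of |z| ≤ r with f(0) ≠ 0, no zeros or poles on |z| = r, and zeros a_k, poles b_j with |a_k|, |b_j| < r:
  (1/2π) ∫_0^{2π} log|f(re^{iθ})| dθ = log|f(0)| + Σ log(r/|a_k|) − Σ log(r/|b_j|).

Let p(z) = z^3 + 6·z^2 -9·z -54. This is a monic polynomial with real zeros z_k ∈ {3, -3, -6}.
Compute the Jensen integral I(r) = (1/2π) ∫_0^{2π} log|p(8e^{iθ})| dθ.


Zeros: -6, -3, 3; r = 8.
Inside |z| < r: -6, -3, 3. Outside (|z| ≥ r): ∅.
p(0) = -54, so log|p(0)| = log(54) = 3.9890.
Apply Jensen: I(r) = log|p(0)| + Σ_k log(r/|z_k|), summed over zeros inside |z| < r.
  log(r/|z_k|) for z_k = 3: log(8/3) = 0.9808
  log(r/|z_k|) for z_k = -3: log(8/3) = 0.9808
  log(r/|z_k|) for z_k = -6: log(8/6) = 0.2877
Sum over inside zeros: 2.2493.
I(r) = log|p(0)| + (inside sum) = 3.9890 + 2.2493 = 6.2383.
Closed form (all zeros inside, monic): I(r) = n·log(r) = 3·log(8) = 6.2383. ✓

I(r) ≈ 6.2383.


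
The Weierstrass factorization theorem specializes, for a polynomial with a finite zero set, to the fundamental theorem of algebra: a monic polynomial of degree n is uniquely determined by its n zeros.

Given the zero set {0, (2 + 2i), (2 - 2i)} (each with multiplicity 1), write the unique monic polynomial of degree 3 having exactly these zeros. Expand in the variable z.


The polynomial is p(z) = ∏_{α ∈ S} (z − α), where S = {0, (2 + 2i), (2 - 2i)}.
Expanding the product yields: p(z) = z^3 -4·z^2 + 8·z.
Note conjugate pairs combine to real quadratics: (z − (2+2i))(z − (2−2i)) = z² − 4z + 8.
The resulting polynomial has degree 3 and real coefficients as required.

p(z) = z^3 -4·z^2 + 8·z.


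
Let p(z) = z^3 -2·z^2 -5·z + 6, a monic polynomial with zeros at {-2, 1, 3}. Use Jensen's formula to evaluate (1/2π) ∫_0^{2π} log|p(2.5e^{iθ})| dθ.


Zeros: -2, 1, 3; r = 2.5.
Inside |z| < r: -2, 1. Outside (|z| ≥ r): 3.
p(0) = 6, so log|p(0)| = log(6) = 1.7918.
Apply Jensen: I(r) = log|p(0)| + Σ_k log(r/|z_k|), summed over zeros inside |z| < r.
  log(r/|z_k|) for z_k = -2: log(2.5/2) = 0.2231
  log(r/|z_k|) for z_k = 1: log(2.5/1) = 0.9163
  Outside zeros (3) contribute nothing to the Jensen sum.
Sum over inside zeros: 1.1394.
I(r) = log|p(0)| + (inside sum) = 1.7918 + 1.1394 = 2.9312.
Note: since some zeros are outside |z| ≤ r, the simplified n·log(r) form does NOT apply — only the inside zeros contribute.

I(r) ≈ 2.9312.


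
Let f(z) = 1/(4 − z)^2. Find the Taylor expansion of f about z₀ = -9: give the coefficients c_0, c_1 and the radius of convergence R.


Let w = z − z₀, so z = z₀ + w.
Then 4 − z = 4 − (z₀ + w) = (4 − z₀) − w = 13 − w.
f(z) = 1/(13 − w)^2 = (1/(13)^2) · (1 − w/(13))^{−2}.
By the binomial series (1−u)^{−2} = Σ_{n≥0} C(n+1, 1) u^n for |u|<1, with u = w/(13):
  c_n = C(n+1, 1) / (13)^(n+2).
  c_0 = 1/(13)^2 = 1/169.
  c_1 = 2/(13)^3 = 2/2197.
The series is valid for |w/d| < 1, i.e. |z − z₀| < |d|.
Radius of convergence: R = |4 − z₀| = |13| = 13 (distance from z₀ to the singularity z = 4).

c_0 = 1/169, c_1 = 2/2197; R = 13.


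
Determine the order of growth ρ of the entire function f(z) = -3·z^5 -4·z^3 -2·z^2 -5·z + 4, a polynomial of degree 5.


|f(z)| ≤ Σ|c_k|·r^k = O(r^5) as r → ∞. Polynomial growth is O(e^{r^ε}) for every ε > 0 (since r^5/e^{r^ε} → 0), so ρ ≤ ε for all ε > 0, i.e. ρ = 0. Every nonconstant polynomial has order 0.
Therefore ρ = 0.

Order ρ = 0.


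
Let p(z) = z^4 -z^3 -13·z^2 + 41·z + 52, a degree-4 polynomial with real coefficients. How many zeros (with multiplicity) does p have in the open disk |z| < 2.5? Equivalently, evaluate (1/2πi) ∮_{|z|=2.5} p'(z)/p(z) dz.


The zeros of p are: (3 + 2i), (3 - 2i), -4, -1.
Their magnitudes are: 3.606, 3.606, 4, 1.
Zeros with |z| < R = 2.5: -1.
Count = 1.
By the argument principle, (1/2πi) ∮_{|z|=R} p'(z)/p(z) dz equals exactly this count.

Number of zeros inside |z| < 2.5: 1.


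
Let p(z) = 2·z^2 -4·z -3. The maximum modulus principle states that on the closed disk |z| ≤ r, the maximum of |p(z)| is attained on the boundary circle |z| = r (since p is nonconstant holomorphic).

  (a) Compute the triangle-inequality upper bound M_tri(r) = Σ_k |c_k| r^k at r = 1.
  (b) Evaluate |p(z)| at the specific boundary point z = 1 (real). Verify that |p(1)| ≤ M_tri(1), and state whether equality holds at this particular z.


Coefficients: c_0 = -3, c_1 = -4, c_2 = 2. Radius r = 1.
Part (a). Triangle bound: M_tri(r) = Σ_k |c_k| r^k
  = |-3|·1^0 + |-4|·1^1 + |2|·1^2
  = 3 + 4 + 2 = 9.
This bounds M(r) := max_{|z|=r} |p(z)| from above; equality holds iff all terms c_k z^k can be made to align in phase at a single z on |z|=r.
Part (b). At z = 1 (real, on the circle |z| = r):
  p(1) = (-3)·1^0 + (-4)·1^1 + (2)·1^2 = -5.
  |p(1)| = 5.
Check: |p(1)| = 5 ≤ 9 = M_tri(1). ✓ Equality does not hold at z = 1 (the coefficients have mixed signs, so the terms do not all align in phase there).

M_tri(1) = 9; |p(1)| = 5; equality at z=1: no.


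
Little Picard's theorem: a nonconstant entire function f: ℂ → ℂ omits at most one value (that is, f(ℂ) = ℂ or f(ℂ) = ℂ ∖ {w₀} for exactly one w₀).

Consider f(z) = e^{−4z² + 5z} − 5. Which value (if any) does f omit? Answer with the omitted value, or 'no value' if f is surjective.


Little Picard bounds the complement of f(ℂ) to at most one point.
The exponent g(z) = −4z² + 5z is a nonconstant polynomial, hence surjective onto ℂ. So e^{g(z)} takes every value in {e^w : w ∈ ℂ} = ℂ ∖ {0}. Adding -5 shifts the range to ℂ ∖ {-5}. f omits exactly -5.

Omitted value: -5.


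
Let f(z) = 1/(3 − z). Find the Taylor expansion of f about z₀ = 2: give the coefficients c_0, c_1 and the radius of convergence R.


Let w = z − z₀, so z = z₀ + w.
Then 3 − z = 3 − (z₀ + w) = (3 − z₀) − w = 1 − w.
f(z) = 1/(1 − w) = (1/(1)) · 1/(1 − w/(1)) = Σ_{n≥0} w^n / (1)^(n+1).
So c_n = 1/(1)^(n+1):
  c_0 = 1/(1)^1 = 1.
  c_1 = 1/(1)^2 = 1.
The series is valid for |w/d| < 1, i.e. |z − z₀| < |d|.
Radius of convergence: R = |3 − z₀| = |1| = 1 (distance from z₀ to the singularity z = 3).

c_0 = 1, c_1 = 1; R = 1.


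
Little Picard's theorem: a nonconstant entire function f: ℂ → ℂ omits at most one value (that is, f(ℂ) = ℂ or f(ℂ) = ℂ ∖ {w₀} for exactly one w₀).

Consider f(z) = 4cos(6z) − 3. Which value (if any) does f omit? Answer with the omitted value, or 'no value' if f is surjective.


Little Picard bounds the complement of f(ℂ) to at most one point.
cos is entire and surjective onto ℂ: for every w ∈ ℂ, cos(ζ) = w has a solution ζ ∈ ℂ (e.g., via the complex inverse arccos). With ζ = 6z this gives z = ζ/(6). Then 4·cos(6z) takes every value in 4·ℂ = ℂ, and adding -3 is a bijection of ℂ. So f is surjective and omits no value. (Note: only on the real line is cos bounded by [−1, 1].)

Omitted value: no value.


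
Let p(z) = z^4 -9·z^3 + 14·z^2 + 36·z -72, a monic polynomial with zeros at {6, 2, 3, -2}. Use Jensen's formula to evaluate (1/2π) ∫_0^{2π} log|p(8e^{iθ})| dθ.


Zeros: -2, 2, 3, 6; r = 8.
Inside |z| < r: -2, 2, 3, 6. Outside (|z| ≥ r): ∅.
p(0) = -72, so log|p(0)| = log(72) = 4.2767.
Apply Jensen: I(r) = log|p(0)| + Σ_k log(r/|z_k|), summed over zeros inside |z| < r.
  log(r/|z_k|) for z_k = 6: log(8/6) = 0.2877
  log(r/|z_k|) for z_k = 2: log(8/2) = 1.3863
  log(r/|z_k|) for z_k = 3: log(8/3) = 0.9808
  log(r/|z_k|) for z_k = -2: log(8/2) = 1.3863
Sum over inside zeros: 4.0411.
I(r) = log|p(0)| + (inside sum) = 4.2767 + 4.0411 = 8.3178.
Closed form (all zeros inside, monic): I(r) = n·log(r) = 4·log(8) = 8.3178. ✓

I(r) ≈ 8.3178.


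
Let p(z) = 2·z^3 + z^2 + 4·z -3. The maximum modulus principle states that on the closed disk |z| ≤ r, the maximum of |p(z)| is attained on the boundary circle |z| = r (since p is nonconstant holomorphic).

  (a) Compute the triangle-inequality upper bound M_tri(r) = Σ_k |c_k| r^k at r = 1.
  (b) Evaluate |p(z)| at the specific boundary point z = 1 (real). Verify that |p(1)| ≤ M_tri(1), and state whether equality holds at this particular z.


Coefficients: c_0 = -3, c_1 = 4, c_2 = 1, c_3 = 2. Radius r = 1.
Part (a). Triangle bound: M_tri(r) = Σ_k |c_k| r^k
  = |-3|·1^0 + |4|·1^1 + |1|·1^2 + |2|·1^3
  = 3 + 4 + 1 + 2 = 10.
This bounds M(r) := max_{|z|=r} |p(z)| from above; equality holds iff all terms c_k z^k can be made to align in phase at a single z on |z|=r.
Part (b). At z = 1 (real, on the circle |z| = r):
  p(1) = (-3)·1^0 + (4)·1^1 + (1)·1^2 + (2)·1^3 = 4.
  |p(1)| = 4.
Check: |p(1)| = 4 ≤ 10 = M_tri(1). ✓ Equality does not hold at z = 1 (the coefficients have mixed signs, so the terms do not all align in phase there).

M_tri(1) = 10; |p(1)| = 4; equality at z=1: no.


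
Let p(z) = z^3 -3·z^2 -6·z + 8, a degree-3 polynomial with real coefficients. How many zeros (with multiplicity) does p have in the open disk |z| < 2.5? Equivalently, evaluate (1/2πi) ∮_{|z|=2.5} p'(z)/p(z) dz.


The zeros of p are: -2, 4, 1.
Their magnitudes are: 2, 4, 1.
Zeros with |z| < R = 2.5: -2, 1.
Count = 2.
By the argument principle, (1/2πi) ∮_{|z|=R} p'(z)/p(z) dz equals exactly this count.

Number of zeros inside |z| < 2.5: 2.


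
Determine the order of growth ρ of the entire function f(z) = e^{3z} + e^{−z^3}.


Each summand is entire of order 1 and 3 respectively (as in the single-exponential case). The order of a sum is at most the max of the orders, so ρ ≤ 3. For the lower bound: on |z|=r choose arg z so that -1z^3 is real positive; then |e^{-1z^3}| = e^{1r^3} while |e^{3z}| ≤ e^{3r^1} = o(e^{1r^3}). So |f| ≥ e^{1r^3}(1 − o(1)) and ρ ≥ 3. Hence ρ = max(1, 3) = 3.
Therefore ρ = 3.

Order ρ = 3.


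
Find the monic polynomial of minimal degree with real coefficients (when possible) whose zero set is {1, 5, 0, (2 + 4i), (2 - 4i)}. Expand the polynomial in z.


The polynomial is p(z) = ∏_{α ∈ S} (z − α), where S = {1, 5, 0, (2 + 4i), (2 - 4i)}.
Expanding the product yields: p(z) = z^5 -10·z^4 + 49·z^3 -140·z^2 + 100·z.
Note conjugate pairs combine to real quadratics: (z − (2+4i))(z − (2−4i)) = z² − 4z + 20.
The resulting polynomial has degree 5 and real coefficients as required.

p(z) = z^5 -10·z^4 + 49·z^3 -140·z^2 + 100·z.


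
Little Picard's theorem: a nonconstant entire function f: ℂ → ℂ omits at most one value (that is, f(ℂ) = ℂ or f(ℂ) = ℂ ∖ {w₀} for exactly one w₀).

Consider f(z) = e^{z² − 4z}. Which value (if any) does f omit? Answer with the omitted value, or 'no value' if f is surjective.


Little Picard bounds the complement of f(ℂ) to at most one point.
The exponent g(z) = z² − 4z is a nonconstant polynomial, hence surjective onto ℂ. So e^{g(z)} takes every value in {e^w : w ∈ ℂ} = ℂ ∖ {0}. Adding 0 shifts the range to ℂ ∖ {0}. f omits exactly 0.

Omitted value: 0.


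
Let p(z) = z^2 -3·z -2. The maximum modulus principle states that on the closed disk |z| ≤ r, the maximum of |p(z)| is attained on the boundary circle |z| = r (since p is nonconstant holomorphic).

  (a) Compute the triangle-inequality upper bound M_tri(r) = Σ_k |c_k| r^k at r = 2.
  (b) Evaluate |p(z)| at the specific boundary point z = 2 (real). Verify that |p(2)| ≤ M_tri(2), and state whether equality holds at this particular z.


Coefficients: c_0 = -2, c_1 = -3, c_2 = 1. Radius r = 2.
Part (a). Triangle bound: M_tri(r) = Σ_k |c_k| r^k
  = |-2|·2^0 + |-3|·2^1 + |1|·2^2
  = 2 + 6 + 4 = 12.
This bounds M(r) := max_{|z|=r} |p(z)| from above; equality holds iff all terms c_k z^k can be made to align in phase at a single z on |z|=r.
Part (b). At z = 2 (real, on the circle |z| = r):
  p(2) = (-2)·2^0 + (-3)·2^1 + (1)·2^2 = -4.
  |p(2)| = 4.
Check: |p(2)| = 4 ≤ 12 = M_tri(2). ✓ Equality does not hold at z = 2 (the coefficients have mixed signs, so the terms do not all align in phase there).

M_tri(2) = 12; |p(2)| = 4; equality at z=2: no.


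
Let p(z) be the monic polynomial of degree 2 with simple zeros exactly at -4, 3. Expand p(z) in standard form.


The polynomial is p(z) = ∏_{α ∈ S} (z − α), where S = {-4, 3}.
Expanding the product yields: p(z) = z^2 + z -12.
The resulting polynomial has degree 2 and real coefficients as required.

p(z) = z^2 + z -12.


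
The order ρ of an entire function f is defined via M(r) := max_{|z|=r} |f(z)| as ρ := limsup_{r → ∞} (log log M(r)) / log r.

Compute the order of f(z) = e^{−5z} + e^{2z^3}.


Each summand is entire of order 1 and 3 respectively (as in the single-exponential case). The order of a sum is at most the max of the orders, so ρ ≤ 3. For the lower bound: on |z|=r choose arg z so that 2z^3 is real positive; then |e^{2z^3}| = e^{2r^3} while |e^{-5z}| ≤ e^{5r^1} = o(e^{2r^3}). So |f| ≥ e^{2r^3}(1 − o(1)) and ρ ≥ 3. Hence ρ = max(1, 3) = 3.
Therefore ρ = 3.

Order ρ = 3.


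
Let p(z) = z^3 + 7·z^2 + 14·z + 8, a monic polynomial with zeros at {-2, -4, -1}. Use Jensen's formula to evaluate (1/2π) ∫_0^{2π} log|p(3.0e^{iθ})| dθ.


Zeros: -4, -2, -1; r = 3.0.
Inside |z| < r: -2, -1. Outside (|z| ≥ r): -4.
p(0) = 8, so log|p(0)| = log(8) = 2.0794.
Apply Jensen: I(r) = log|p(0)| + Σ_k log(r/|z_k|), summed over zeros inside |z| < r.
  log(r/|z_k|) for z_k = -2: log(3.0/2) = 0.4055
  log(r/|z_k|) for z_k = -1: log(3.0/1) = 1.0986
  Outside zeros (-4) contribute nothing to the Jensen sum.
Sum over inside zeros: 1.5041.
I(r) = log|p(0)| + (inside sum) = 2.0794 + 1.5041 = 3.5835.
Note: since some zeros are outside |z| ≤ r, the simplified n·log(r) form does NOT apply — only the inside zeros contribute.

I(r) ≈ 3.5835.


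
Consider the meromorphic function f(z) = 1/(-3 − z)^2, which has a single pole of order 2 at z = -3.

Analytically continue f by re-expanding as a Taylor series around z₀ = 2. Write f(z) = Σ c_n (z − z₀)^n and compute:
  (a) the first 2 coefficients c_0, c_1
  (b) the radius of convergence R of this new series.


Let w = z − z₀, so z = z₀ + w.
Then -3 − z = -3 − (z₀ + w) = (-3 − z₀) − w = -5 − w.
f(z) = 1/(-5 − w)^2 = (1/(-5)^2) · (1 − w/(-5))^{−2}.
By the binomial series (1−u)^{−2} = Σ_{n≥0} C(n+1, 1) u^n for |u|<1, with u = w/(-5):
  c_n = C(n+1, 1) / (-5)^(n+2).
  c_0 = 1/(-5)^2 = 1/25.
  c_1 = 2/(-5)^3 = -2/125.
The series is valid for |w/d| < 1, i.e. |z − z₀| < |d|.
Radius of convergence: R = |-3 − z₀| = |-5| = 5 (distance from z₀ to the singularity z = -3).

c_0 = 1/25, c_1 = -2/125; R = 5.


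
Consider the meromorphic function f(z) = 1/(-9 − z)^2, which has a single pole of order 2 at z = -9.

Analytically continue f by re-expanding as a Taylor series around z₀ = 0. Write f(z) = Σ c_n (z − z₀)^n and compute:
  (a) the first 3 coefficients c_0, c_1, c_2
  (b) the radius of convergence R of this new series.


Let w = z − z₀, so z = z₀ + w.
Then -9 − z = -9 − (z₀ + w) = (-9 − z₀) − w = -9 − w.
f(z) = 1/(-9 − w)^2 = (1/(-9)^2) · (1 − w/(-9))^{−2}.
By the binomial series (1−u)^{−2} = Σ_{n≥0} C(n+1, 1) u^n for |u|<1, with u = w/(-9):
  c_n = C(n+1, 1) / (-9)^(n+2).
  c_0 = 1/(-9)^2 = 1/81.
  c_1 = 2/(-9)^3 = -2/729.
  c_2 = 3/(-9)^4 = 1/2187.
The series is valid for |w/d| < 1, i.e. |z − z₀| < |d|.
Radius of convergence: R = |-9 − z₀| = |-9| = 9 (distance from z₀ to the singularity z = -9).

c_0 = 1/81, c_1 = -2/729, c_2 = 1/2187; R = 9.


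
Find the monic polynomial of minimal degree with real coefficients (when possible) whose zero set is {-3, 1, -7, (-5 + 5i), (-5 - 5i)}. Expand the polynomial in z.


The polynomial is p(z) = ∏_{α ∈ S} (z − α), where S = {-3, 1, -7, (-5 + 5i), (-5 - 5i)}.
Expanding the product yields: p(z) = z^5 + 19·z^4 + 151·z^3 + 539·z^2 + 340·z -1050.
Note conjugate pairs combine to real quadratics: (z − (-5+5i))(z − (-5−5i)) = z² + 10z + 50.
The resulting polynomial has degree 5 and real coefficients as required.

p(z) = z^5 + 19·z^4 + 151·z^3 + 539·z^2 + 340·z -1050.


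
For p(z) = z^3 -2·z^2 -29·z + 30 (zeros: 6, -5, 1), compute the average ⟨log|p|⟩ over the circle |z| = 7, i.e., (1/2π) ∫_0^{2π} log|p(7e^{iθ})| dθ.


Zeros: -5, 1, 6; r = 7.
Inside |z| < r: -5, 1, 6. Outside (|z| ≥ r): ∅.
p(0) = 30, so log|p(0)| = log(30) = 3.4012.
Apply Jensen: I(r) = log|p(0)| + Σ_k log(r/|z_k|), summed over zeros inside |z| < r.
  log(r/|z_k|) for z_k = 6: log(7/6) = 0.1542
  log(r/|z_k|) for z_k = -5: log(7/5) = 0.3365
  log(r/|z_k|) for z_k = 1: log(7/1) = 1.9459
Sum over inside zeros: 2.4365.
I(r) = log|p(0)| + (inside sum) = 3.4012 + 2.4365 = 5.8377.
Closed form (all zeros inside, monic): I(r) = n·log(r) = 3·log(7) = 5.8377. ✓

I(r) ≈ 5.8377.


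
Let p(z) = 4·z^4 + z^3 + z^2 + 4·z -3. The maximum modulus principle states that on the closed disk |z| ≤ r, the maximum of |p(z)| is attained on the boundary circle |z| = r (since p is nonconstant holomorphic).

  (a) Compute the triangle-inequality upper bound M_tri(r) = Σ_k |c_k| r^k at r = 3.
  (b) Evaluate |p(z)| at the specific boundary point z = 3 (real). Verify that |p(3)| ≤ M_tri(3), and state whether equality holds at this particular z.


Coefficients: c_0 = -3, c_1 = 4, c_2 = 1, c_3 = 1, c_4 = 4. Radius r = 3.
Part (a). Triangle bound: M_tri(r) = Σ_k |c_k| r^k
  = |-3|·3^0 + |4|·3^1 + |1|·3^2 + |1|·3^3 + |4|·3^4
  = 3 + 12 + 9 + 27 + 324 = 375.
This bounds M(r) := max_{|z|=r} |p(z)| from above; equality holds iff all terms c_k z^k can be made to align in phase at a single z on |z|=r.
Part (b). At z = 3 (real, on the circle |z| = r):
  p(3) = (-3)·3^0 + (4)·3^1 + (1)·3^2 + (1)·3^3 + (4)·3^4 = 369.
  |p(3)| = 369.
Check: |p(3)| = 369 ≤ 375 = M_tri(3). ✓ Equality does not hold at z = 3 (the coefficients have mixed signs, so the terms do not all align in phase there).

M_tri(3) = 375; |p(3)| = 369; equality at z=3: no.
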